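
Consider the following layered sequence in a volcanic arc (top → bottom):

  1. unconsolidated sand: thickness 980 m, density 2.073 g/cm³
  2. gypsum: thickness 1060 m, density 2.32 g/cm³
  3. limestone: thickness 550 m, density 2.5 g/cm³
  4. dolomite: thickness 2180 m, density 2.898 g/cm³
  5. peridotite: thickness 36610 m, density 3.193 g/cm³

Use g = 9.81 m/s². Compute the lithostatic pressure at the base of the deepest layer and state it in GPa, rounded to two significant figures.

1.3 GPa

unconsolidated sand: 2073 kg/m³ × 9.81 m/s² × 980 m = 1.993×10^7 Pa = 0.01993 GPa
gypsum: 2320 kg/m³ × 9.81 m/s² × 1060 m = 2.412×10^7 Pa = 0.02412 GPa
limestone: 2500 kg/m³ × 9.81 m/s² × 550 m = 1.349×10^7 Pa = 0.01349 GPa
dolomite: 2898 kg/m³ × 9.81 m/s² × 2180 m = 6.198×10^7 Pa = 0.06198 GPa
peridotite: 3193 kg/m³ × 9.81 m/s² × 36610 m = 1.147×10^9 Pa = 1.147 GPa
Total = 0.01993 + 0.02412 + 0.01349 + 0.06198 + 1.147 = 1.2663 GPa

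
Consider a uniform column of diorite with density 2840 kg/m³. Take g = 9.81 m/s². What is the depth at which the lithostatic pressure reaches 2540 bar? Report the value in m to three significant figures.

9120 m

h = P/(ρg) = 2540 bar / (2840 kg/m³ × 9.81 m/s²) = 2.540×10^8 Pa / 27860 Pa/m = 9116.9 m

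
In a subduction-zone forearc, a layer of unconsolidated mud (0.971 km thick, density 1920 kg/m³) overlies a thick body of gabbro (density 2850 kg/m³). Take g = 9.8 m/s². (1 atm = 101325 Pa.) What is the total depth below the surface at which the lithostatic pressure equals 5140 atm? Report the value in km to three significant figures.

19.0 km

Pressure at base of upper layers: 1920×9.8×971 = 1.827×10^7 Pa = 180.3 atm
Remaining pressure to be supplied by gabbro: 5.208×10^8 − 1.827×10^7 = 5.025×10^8 Pa
Additional depth in gabbro = 5.025×10^8 Pa / (2850 kg/m³ × 9.8 m/s²) = 17993 m
Total depth = 971 m + 17993 m = 18964 m
= 18.964 km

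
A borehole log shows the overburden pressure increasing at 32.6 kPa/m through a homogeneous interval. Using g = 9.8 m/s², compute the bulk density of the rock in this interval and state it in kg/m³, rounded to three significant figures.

ρ = (dP/dz)/g = 32.6 kPa/m / 9.8 m/s² = 32600 Pa/m / 9.8 m/s² = 3326.5 kg/m³

3330 kg/m³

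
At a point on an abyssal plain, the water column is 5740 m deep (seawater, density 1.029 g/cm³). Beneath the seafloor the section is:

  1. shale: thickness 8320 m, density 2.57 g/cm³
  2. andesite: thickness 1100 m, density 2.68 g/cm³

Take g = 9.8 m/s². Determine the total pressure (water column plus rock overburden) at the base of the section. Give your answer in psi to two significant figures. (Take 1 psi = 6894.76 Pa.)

43000 psi

seawater: 1029 kg/m³ × 9.8 m/s² × 5740 m = 5.788×10^7 Pa = 8395 psi
shale: 2570 kg/m³ × 9.8 m/s² × 8320 m = 2.095×10^8 Pa = 30392 psi
andesite: 2680 kg/m³ × 9.8 m/s² × 1100 m = 2.889×10^7 Pa = 4190 psi
Total = 8395 + 30392 + 4190 = 42978 psi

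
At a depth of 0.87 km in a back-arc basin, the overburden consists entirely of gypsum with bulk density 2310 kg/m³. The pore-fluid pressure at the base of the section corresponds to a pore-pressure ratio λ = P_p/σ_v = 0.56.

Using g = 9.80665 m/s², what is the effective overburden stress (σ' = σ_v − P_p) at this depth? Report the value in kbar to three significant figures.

0.0867 kbar

Overburden (lithostatic) stress σ_v:
gypsum: 2310 kg/m³ × 9.80665 m/s² × 870 m = 1.971×10^7 Pa = 19.71 MPa
Pore pressure P_p = λ·σ_v = 0.56 × 19.71 MPa = 11.04 MPa
Effective stress σ' = σ_v − P_p = 19.71 − 11.04 = 8.6717 MPa = 0.086717 kbar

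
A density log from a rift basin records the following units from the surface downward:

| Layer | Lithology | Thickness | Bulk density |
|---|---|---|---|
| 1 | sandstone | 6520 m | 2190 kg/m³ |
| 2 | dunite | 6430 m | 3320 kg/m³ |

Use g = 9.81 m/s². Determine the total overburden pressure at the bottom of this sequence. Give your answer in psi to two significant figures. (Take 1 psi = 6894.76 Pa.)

sandstone: 2190 kg/m³ × 9.81 m/s² × 6520 m = 1.401×10^8 Pa = 20316 psi
dunite: 3320 kg/m³ × 9.81 m/s² × 6430 m = 2.094×10^8 Pa = 30374 psi
Total = 20316 + 30374 = 50690 psi

51000 psi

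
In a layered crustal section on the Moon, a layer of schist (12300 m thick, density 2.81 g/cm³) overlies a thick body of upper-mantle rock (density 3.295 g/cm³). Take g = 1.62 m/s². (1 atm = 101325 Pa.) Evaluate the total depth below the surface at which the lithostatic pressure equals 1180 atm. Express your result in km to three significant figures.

Pressure at base of upper layers: 2810×1.62×12300 = 5.599×10^7 Pa = 552.6 atm
Remaining pressure to be supplied by upper-mantle rock: 1.196×10^8 − 5.599×10^7 = 6.357×10^7 Pa
Additional depth in upper-mantle rock = 6.357×10^7 Pa / (3295 kg/m³ × 1.62 m/s²) = 11909 m
Total depth = 12300 m + 11909 m = 24209 m
= 24.209 km

24.2 km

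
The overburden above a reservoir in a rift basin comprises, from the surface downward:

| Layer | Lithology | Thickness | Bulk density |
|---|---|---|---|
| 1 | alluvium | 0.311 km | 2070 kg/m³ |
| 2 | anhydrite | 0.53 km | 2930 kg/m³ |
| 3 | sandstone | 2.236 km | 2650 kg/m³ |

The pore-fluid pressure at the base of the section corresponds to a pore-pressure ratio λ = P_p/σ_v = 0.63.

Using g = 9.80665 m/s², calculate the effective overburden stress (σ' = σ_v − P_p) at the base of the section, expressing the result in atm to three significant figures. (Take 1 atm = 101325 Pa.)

291 atm

Overburden (lithostatic) stress σ_v:
alluvium: 2070 kg/m³ × 9.80665 m/s² × 311 m = 6.313×10^6 Pa = 6.313 MPa
anhydrite: 2930 kg/m³ × 9.80665 m/s² × 530 m = 1.523×10^7 Pa = 15.23 MPa
sandstone: 2650 kg/m³ × 9.80665 m/s² × 2236 m = 5.811×10^7 Pa = 58.11 MPa
Total = 6.313 + 15.23 + 58.11 = 79.650 MPa
Pore pressure P_p = λ·σ_v = 0.63 × 79.65 MPa = 50.18 MPa
Effective stress σ' = σ_v − P_p = 79.65 − 50.18 = 29.471 MPa = 290.85 atm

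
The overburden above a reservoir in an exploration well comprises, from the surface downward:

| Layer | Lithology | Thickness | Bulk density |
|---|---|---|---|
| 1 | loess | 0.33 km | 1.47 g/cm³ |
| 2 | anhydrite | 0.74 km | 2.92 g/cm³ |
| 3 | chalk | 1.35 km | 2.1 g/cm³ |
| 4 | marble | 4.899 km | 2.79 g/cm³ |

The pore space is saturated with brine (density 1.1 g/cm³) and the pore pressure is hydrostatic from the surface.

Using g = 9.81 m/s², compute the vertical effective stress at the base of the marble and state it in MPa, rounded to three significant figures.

Overburden (lithostatic) stress σ_v:
loess: 1470 kg/m³ × 9.81 m/s² × 330 m = 4.759×10^6 Pa = 4.759 MPa
anhydrite: 2920 kg/m³ × 9.81 m/s² × 740 m = 2.120×10^7 Pa = 21.20 MPa
chalk: 2100 kg/m³ × 9.81 m/s² × 1350 m = 2.781×10^7 Pa = 27.81 MPa
marble: 2790 kg/m³ × 9.81 m/s² × 4899 m = 1.341×10^8 Pa = 134.1 MPa
Total = 4.759 + 21.20 + 27.81 + 134.1 = 187.85 MPa
Pore pressure P_p = 1100 kg/m³ × 9.81 m/s² × 7319 m = 7.898×10^7 Pa = 78.98 MPa
Effective stress σ' = σ_v − P_p = 187.9 − 78.98 = 108.87 MPa

109 MPa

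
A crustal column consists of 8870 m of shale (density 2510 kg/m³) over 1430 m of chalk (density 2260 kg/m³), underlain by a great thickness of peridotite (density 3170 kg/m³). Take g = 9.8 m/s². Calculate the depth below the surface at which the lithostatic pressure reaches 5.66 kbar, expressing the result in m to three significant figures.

Pressure at base of upper layers: 2510×9.8×8870 + 2260×9.8×1430 = 2.499×10^8 Pa = 2.499 kbar
Remaining pressure to be supplied by peridotite: 5.660×10^8 − 2.499×10^8 = 3.161×10^8 Pa
Additional depth in peridotite = 3.161×10^8 Pa / (3170 kg/m³ × 9.8 m/s²) = 10177 m
Total depth = 10300 m + 10177 m = 20477 m

20500 m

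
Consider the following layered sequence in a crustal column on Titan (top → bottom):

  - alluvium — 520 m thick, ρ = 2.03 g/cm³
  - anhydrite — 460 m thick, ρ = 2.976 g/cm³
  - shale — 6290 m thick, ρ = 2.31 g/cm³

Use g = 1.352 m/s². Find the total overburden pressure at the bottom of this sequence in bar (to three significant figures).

229 bar

alluvium: 2030 kg/m³ × 1.352 m/s² × 520 m = 1.427×10^6 Pa = 14.27 bar
anhydrite: 2976 kg/m³ × 1.352 m/s² × 460 m = 1.851×10^6 Pa = 18.51 bar
shale: 2310 kg/m³ × 1.352 m/s² × 6290 m = 1.964×10^7 Pa = 196.4 bar
Total = 14.27 + 18.51 + 196.4 = 229.22 bar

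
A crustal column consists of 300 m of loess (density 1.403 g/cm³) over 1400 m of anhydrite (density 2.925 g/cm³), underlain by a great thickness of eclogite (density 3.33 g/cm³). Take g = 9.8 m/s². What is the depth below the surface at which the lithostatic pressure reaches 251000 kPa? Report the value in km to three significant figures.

Pressure at base of upper layers: 1403×9.8×300 + 2925×9.8×1400 = 4.426×10^7 Pa = 44256 kPa
Remaining pressure to be supplied by eclogite: 2.510×10^8 − 4.426×10^7 = 2.067×10^8 Pa
Additional depth in eclogite = 2.067×10^8 Pa / (3330 kg/m³ × 9.8 m/s²) = 6335.2 m
Total depth = 1700 m + 6335.2 m = 8035.2 m
= 8.0352 km

8.04 km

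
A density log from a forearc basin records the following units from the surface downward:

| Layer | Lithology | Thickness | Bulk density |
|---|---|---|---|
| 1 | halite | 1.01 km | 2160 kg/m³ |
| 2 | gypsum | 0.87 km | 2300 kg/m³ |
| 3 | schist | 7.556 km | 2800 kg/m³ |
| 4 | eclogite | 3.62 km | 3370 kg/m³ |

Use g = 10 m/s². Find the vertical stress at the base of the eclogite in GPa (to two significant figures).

halite: 2160 kg/m³ × 10 m/s² × 1010 m = 2.182×10^7 Pa = 0.02182 GPa
gypsum: 2300 kg/m³ × 10 m/s² × 870 m = 2.001×10^7 Pa = 0.02001 GPa
schist: 2800 kg/m³ × 10 m/s² × 7556 m = 2.116×10^8 Pa = 0.2116 GPa
eclogite: 3370 kg/m³ × 10 m/s² × 3620 m = 1.220×10^8 Pa = 0.1220 GPa
Total = 0.02182 + 0.02001 + 0.2116 + 0.1220 = 0.37539 GPa

0.38 GPa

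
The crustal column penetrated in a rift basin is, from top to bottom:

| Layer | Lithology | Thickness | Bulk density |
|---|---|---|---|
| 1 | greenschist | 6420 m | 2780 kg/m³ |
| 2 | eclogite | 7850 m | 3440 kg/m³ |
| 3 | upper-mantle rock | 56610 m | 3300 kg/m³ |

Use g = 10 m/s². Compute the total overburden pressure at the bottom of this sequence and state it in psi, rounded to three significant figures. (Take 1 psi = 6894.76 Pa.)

336000 psi

greenschist: 2780 kg/m³ × 10 m/s² × 6420 m = 1.785×10^8 Pa = 25886 psi
eclogite: 3440 kg/m³ × 10 m/s² × 7850 m = 2.700×10^8 Pa = 39166 psi
upper-mantle rock: 3300 kg/m³ × 10 m/s² × 56610 m = 1.868×10^9 Pa = 2.709×10^5 psi
Total = 25886 + 39166 + 2.709×10^5 = 3.3600×10^5 psi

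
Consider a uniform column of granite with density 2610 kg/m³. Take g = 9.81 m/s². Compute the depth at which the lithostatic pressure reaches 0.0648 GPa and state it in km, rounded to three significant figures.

h = P/(ρg) = 0.0648 GPa / (2610 kg/m³ × 9.81 m/s²) = 6.480×10^7 Pa / 25604 Pa/m = 2530.8 m
= 2.5308 km

2.53 km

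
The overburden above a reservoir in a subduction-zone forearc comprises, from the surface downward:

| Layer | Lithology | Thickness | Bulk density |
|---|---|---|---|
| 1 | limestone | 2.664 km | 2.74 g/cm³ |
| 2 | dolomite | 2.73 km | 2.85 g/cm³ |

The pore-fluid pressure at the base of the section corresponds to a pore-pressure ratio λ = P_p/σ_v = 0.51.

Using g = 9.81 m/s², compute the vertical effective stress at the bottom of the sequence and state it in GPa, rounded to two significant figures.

0.072 GPa

Overburden (lithostatic) stress σ_v:
limestone: 2740 kg/m³ × 9.81 m/s² × 2664 m = 7.161×10^7 Pa = 71.61 MPa
dolomite: 2850 kg/m³ × 9.81 m/s² × 2730 m = 7.633×10^7 Pa = 76.33 MPa
Total = 71.61 + 76.33 = 147.93 MPa
Pore pressure P_p = λ·σ_v = 0.51 × 147.9 MPa = 75.45 MPa
Effective stress σ' = σ_v − P_p = 147.9 − 75.45 = 72.487 MPa = 0.072487 GPa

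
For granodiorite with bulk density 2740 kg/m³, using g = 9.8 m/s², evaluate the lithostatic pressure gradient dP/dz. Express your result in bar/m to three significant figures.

dP/dz = ρg = 2740 kg/m³ × 9.8 m/s² = 26852 Pa/m
= 26852 Pa/m × (1 bar/m / 1.0000×10^5 Pa/m) = 0.26852 bar/m

0.269 bar/m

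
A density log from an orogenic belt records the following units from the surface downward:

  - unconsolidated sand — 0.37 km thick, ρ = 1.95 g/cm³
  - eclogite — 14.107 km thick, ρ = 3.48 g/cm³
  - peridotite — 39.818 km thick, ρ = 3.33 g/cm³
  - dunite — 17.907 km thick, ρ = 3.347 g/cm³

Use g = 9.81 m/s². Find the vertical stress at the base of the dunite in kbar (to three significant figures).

unconsolidated sand: 1950 kg/m³ × 9.81 m/s² × 370 m = 7.078×10^6 Pa = 0.07078 kbar
eclogite: 3480 kg/m³ × 9.81 m/s² × 14107 m = 4.816×10^8 Pa = 4.816 kbar
peridotite: 3330 kg/m³ × 9.81 m/s² × 39818 m = 1.301×10^9 Pa = 13.01 kbar
dunite: 3347 kg/m³ × 9.81 m/s² × 17907 m = 5.880×10^8 Pa = 5.880 kbar
Total = 0.07078 + 4.816 + 13.01 + 5.880 = 23.774 kbar

23.8 kbar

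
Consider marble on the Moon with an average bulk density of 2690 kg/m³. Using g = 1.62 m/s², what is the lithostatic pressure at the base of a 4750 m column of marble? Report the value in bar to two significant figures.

marble: 2690 kg/m³ × 1.62 m/s² × 4750 m = 2.070×10^7 Pa = 207.0 bar

210 bar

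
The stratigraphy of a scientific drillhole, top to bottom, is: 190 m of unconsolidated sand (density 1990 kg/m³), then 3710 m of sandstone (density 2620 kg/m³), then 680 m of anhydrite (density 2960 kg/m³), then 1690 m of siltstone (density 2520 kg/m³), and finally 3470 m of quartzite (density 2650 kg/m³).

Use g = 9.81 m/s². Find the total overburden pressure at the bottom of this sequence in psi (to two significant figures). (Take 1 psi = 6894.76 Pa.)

unconsolidated sand: 1990 kg/m³ × 9.81 m/s² × 190 m = 3.709×10^6 Pa = 538.0 psi
sandstone: 2620 kg/m³ × 9.81 m/s² × 3710 m = 9.536×10^7 Pa = 13830 psi
anhydrite: 2960 kg/m³ × 9.81 m/s² × 680 m = 1.975×10^7 Pa = 2864 psi
siltstone: 2520 kg/m³ × 9.81 m/s² × 1690 m = 4.178×10^7 Pa = 6060 psi
quartzite: 2650 kg/m³ × 9.81 m/s² × 3470 m = 9.021×10^7 Pa = 13084 psi
Total = 538.0 + 13830 + 2864 + 6060 + 13084 = 36375 psi

36000 psi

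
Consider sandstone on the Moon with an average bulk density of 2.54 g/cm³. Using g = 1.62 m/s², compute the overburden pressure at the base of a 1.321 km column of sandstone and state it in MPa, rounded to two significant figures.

sandstone: 2540 kg/m³ × 1.62 m/s² × 1321 m = 5.436×10^6 Pa = 5.436 MPa

5.4 MPa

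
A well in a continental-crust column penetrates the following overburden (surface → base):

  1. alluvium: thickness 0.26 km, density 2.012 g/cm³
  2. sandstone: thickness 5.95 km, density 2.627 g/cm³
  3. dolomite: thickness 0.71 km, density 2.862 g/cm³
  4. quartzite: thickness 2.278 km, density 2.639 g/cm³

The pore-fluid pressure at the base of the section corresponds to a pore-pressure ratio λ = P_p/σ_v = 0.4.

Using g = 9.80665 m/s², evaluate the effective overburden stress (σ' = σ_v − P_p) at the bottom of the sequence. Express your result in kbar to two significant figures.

1.4 kbar

Overburden (lithostatic) stress σ_v:
alluvium: 2012 kg/m³ × 9.80665 m/s² × 260 m = 5.130×10^6 Pa = 5.130 MPa
sandstone: 2627 kg/m³ × 9.80665 m/s² × 5950 m = 1.533×10^8 Pa = 153.3 MPa
dolomite: 2862 kg/m³ × 9.80665 m/s² × 710 m = 1.993×10^7 Pa = 19.93 MPa
quartzite: 2639 kg/m³ × 9.80665 m/s² × 2278 m = 5.895×10^7 Pa = 58.95 MPa
Total = 5.130 + 153.3 + 19.93 + 58.95 = 237.30 MPa
Pore pressure P_p = λ·σ_v = 0.4 × 237.3 MPa = 94.92 MPa
Effective stress σ' = σ_v − P_p = 237.3 − 94.92 = 142.38 MPa = 1.4238 kbar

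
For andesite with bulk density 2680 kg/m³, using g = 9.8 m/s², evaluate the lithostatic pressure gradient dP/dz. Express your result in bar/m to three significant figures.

dP/dz = ρg = 2680 kg/m³ × 9.8 m/s² = 26264 Pa/m
= 26264 Pa/m × (1 bar/m / 1.0000×10^5 Pa/m) = 0.26264 bar/m

0.263 bar/m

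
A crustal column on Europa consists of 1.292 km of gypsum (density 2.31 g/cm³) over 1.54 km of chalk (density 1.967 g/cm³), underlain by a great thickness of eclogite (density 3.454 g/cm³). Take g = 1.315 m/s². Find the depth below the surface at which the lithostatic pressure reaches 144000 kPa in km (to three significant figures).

32.8 km

Pressure at base of upper layers: 2310×1.315×1292 + 1967×1.315×1540 = 7.908×10^6 Pa = 7908 kPa
Remaining pressure to be supplied by eclogite: 1.440×10^8 − 7.908×10^6 = 1.361×10^8 Pa
Additional depth in eclogite = 1.361×10^8 Pa / (3454 kg/m³ × 1.315 m/s²) = 29963 m
Total depth = 2832 m + 29963 m = 32795 m
= 32.795 km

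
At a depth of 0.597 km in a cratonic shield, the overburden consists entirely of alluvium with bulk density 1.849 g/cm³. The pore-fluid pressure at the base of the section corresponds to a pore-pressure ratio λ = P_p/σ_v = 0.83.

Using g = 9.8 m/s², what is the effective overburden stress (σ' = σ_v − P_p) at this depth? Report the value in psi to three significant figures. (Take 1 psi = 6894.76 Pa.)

267 psi

Overburden (lithostatic) stress σ_v:
alluvium: 1849 kg/m³ × 9.8 m/s² × 597 m = 1.082×10^7 Pa = 10.82 MPa
Pore pressure P_p = λ·σ_v = 0.83 × 10.82 MPa = 8.979 MPa
Effective stress σ' = σ_v − P_p = 10.82 − 8.979 = 1.8390 MPa = 266.73 psi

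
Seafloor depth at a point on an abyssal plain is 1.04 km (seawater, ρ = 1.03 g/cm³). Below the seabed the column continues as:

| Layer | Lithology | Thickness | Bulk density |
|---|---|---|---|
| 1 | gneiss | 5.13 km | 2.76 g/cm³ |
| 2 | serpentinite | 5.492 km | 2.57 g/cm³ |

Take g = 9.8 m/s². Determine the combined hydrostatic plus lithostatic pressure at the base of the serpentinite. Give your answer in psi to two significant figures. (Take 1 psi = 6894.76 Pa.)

42000 psi

seawater: 1030 kg/m³ × 9.8 m/s² × 1040 m = 1.050×10^7 Pa = 1523 psi
gneiss: 2760 kg/m³ × 9.8 m/s² × 5130 m = 1.388×10^8 Pa = 20125 psi
serpentinite: 2570 kg/m³ × 9.8 m/s² × 5492 m = 1.383×10^8 Pa = 20062 psi
Total = 1523 + 20125 + 20062 = 41709 psi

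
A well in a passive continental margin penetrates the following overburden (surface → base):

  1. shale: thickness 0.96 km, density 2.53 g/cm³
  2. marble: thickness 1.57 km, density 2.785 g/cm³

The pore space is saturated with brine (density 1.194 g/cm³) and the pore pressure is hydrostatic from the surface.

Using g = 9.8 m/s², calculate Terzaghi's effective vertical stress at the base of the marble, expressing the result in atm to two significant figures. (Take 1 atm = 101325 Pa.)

370 atm

Overburden (lithostatic) stress σ_v:
shale: 2530 kg/m³ × 9.8 m/s² × 960 m = 2.380×10^7 Pa = 23.80 MPa
marble: 2785 kg/m³ × 9.8 m/s² × 1570 m = 4.285×10^7 Pa = 42.85 MPa
Total = 23.80 + 42.85 = 66.652 MPa
Pore pressure P_p = 1194 kg/m³ × 9.8 m/s² × 2530 m = 2.960×10^7 Pa = 29.60 MPa
Effective stress σ' = σ_v − P_p = 66.65 − 29.60 = 37.048 MPa = 365.64 atm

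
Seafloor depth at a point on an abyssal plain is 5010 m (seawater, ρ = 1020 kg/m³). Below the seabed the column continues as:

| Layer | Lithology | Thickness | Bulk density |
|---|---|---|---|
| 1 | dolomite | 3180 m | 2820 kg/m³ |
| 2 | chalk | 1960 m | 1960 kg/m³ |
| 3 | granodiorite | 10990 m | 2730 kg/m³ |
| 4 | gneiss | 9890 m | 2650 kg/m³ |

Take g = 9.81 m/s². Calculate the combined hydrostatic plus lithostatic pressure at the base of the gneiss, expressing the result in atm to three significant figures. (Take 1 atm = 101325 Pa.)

7180 atm

seawater: 1020 kg/m³ × 9.81 m/s² × 5010 m = 5.013×10^7 Pa = 494.8 atm
dolomite: 2820 kg/m³ × 9.81 m/s² × 3180 m = 8.797×10^7 Pa = 868.2 atm
chalk: 1960 kg/m³ × 9.81 m/s² × 1960 m = 3.769×10^7 Pa = 371.9 atm
granodiorite: 2730 kg/m³ × 9.81 m/s² × 10990 m = 2.943×10^8 Pa = 2905 atm
gneiss: 2650 kg/m³ × 9.81 m/s² × 9890 m = 2.571×10^8 Pa = 2537 atm
Total = 494.8 + 868.2 + 371.9 + 2905 + 2537 = 7177.1 atm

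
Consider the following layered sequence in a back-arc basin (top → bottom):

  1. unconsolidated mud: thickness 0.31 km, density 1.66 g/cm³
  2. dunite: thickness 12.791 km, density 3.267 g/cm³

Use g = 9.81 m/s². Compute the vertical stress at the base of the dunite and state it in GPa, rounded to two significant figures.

unconsolidated mud: 1660 kg/m³ × 9.81 m/s² × 310 m = 5.048×10^6 Pa = 5.048×10^-3 GPa
dunite: 3267 kg/m³ × 9.81 m/s² × 12791 m = 4.099×10^8 Pa = 0.4099 GPa
Total = 5.048×10^-3 + 0.4099 = 0.41499 GPa

0.41 GPa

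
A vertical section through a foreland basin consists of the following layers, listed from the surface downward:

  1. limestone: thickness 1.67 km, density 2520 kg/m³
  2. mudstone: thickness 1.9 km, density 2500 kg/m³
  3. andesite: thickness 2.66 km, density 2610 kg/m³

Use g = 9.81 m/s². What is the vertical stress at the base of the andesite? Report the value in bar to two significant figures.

limestone: 2520 kg/m³ × 9.81 m/s² × 1670 m = 4.128×10^7 Pa = 412.8 bar
mudstone: 2500 kg/m³ × 9.81 m/s² × 1900 m = 4.660×10^7 Pa = 466.0 bar
andesite: 2610 kg/m³ × 9.81 m/s² × 2660 m = 6.811×10^7 Pa = 681.1 bar
Total = 412.8 + 466.0 + 681.1 = 1559.9 bar

1600 bar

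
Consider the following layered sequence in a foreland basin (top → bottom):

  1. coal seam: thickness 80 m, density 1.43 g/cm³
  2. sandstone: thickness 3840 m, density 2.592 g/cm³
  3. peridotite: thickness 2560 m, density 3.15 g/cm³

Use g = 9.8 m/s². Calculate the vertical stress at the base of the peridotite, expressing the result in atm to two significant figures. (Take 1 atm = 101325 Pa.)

1800 atm

coal seam: 1430 kg/m³ × 9.8 m/s² × 80 m = 1.121×10^6 Pa = 11.06 atm
sandstone: 2592 kg/m³ × 9.8 m/s² × 3840 m = 9.754×10^7 Pa = 962.7 atm
peridotite: 3150 kg/m³ × 9.8 m/s² × 2560 m = 7.903×10^7 Pa = 779.9 atm
Total = 11.06 + 962.7 + 779.9 = 1753.7 atm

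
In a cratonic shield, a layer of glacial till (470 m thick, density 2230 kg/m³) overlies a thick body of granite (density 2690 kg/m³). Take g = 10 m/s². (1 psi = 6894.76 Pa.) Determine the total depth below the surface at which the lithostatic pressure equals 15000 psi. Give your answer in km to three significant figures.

Pressure at base of upper layers: 2230×10×470 = 1.048×10^7 Pa = 1520 psi
Remaining pressure to be supplied by granite: 1.034×10^8 − 1.048×10^7 = 9.294×10^7 Pa
Additional depth in granite = 9.294×10^7 Pa / (2690 kg/m³ × 10 m/s²) = 3455.0 m
Total depth = 470 m + 3455.0 m = 3925.0 m
= 3.9250 km

3.93 km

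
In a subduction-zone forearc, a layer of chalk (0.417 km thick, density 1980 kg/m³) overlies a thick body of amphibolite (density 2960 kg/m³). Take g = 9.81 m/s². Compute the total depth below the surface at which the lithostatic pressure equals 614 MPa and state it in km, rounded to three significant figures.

21.3 km

Pressure at base of upper layers: 1980×9.81×417 = 8.100×10^6 Pa = 8.100 MPa
Remaining pressure to be supplied by amphibolite: 6.140×10^8 − 8.100×10^6 = 6.059×10^8 Pa
Additional depth in amphibolite = 6.059×10^8 Pa / (2960 kg/m³ × 9.81 m/s²) = 20866 m
Total depth = 417 m + 20866 m = 21283 m
= 21.283 km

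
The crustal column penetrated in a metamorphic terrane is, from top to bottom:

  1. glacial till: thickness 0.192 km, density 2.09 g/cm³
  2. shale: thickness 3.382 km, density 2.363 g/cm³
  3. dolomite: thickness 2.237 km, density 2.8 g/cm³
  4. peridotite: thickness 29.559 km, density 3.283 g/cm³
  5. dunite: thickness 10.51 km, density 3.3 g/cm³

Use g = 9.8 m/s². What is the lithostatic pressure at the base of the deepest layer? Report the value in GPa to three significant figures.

glacial till: 2090 kg/m³ × 9.8 m/s² × 192 m = 3.933×10^6 Pa = 3.933×10^-3 GPa
shale: 2363 kg/m³ × 9.8 m/s² × 3382 m = 7.832×10^7 Pa = 0.07832 GPa
dolomite: 2800 kg/m³ × 9.8 m/s² × 2237 m = 6.138×10^7 Pa = 0.06138 GPa
peridotite: 3283 kg/m³ × 9.8 m/s² × 29559 m = 9.510×10^8 Pa = 0.9510 GPa
dunite: 3300 kg/m³ × 9.8 m/s² × 10510 m = 3.399×10^8 Pa = 0.3399 GPa
Total = 3.933×10^-3 + 0.07832 + 0.06138 + 0.9510 + 0.3399 = 1.4345 GPa

1.43 GPa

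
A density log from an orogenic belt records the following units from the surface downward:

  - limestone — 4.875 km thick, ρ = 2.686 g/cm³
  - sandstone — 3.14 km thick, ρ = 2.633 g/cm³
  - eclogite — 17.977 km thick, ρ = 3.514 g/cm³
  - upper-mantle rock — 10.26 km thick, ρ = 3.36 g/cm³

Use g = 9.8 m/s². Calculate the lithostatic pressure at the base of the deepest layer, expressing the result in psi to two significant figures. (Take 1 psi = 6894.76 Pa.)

limestone: 2686 kg/m³ × 9.8 m/s² × 4875 m = 1.283×10^8 Pa = 18612 psi
sandstone: 2633 kg/m³ × 9.8 m/s² × 3140 m = 8.102×10^7 Pa = 11751 psi
eclogite: 3514 kg/m³ × 9.8 m/s² × 17977 m = 6.191×10^8 Pa = 89790 psi
upper-mantle rock: 3360 kg/m³ × 9.8 m/s² × 10260 m = 3.378×10^8 Pa = 49000 psi
Total = 18612 + 11751 + 89790 + 49000 = 1.6915×10^5 psi

170000 psi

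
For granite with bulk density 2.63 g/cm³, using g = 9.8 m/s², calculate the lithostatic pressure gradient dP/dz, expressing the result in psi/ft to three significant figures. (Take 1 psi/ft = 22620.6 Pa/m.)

dP/dz = ρg = 2630 kg/m³ × 9.8 m/s² = 25774 Pa/m
= 25774 Pa/m × (1 psi/ft / 22621 Pa/m) = 1.1394 psi/ft

1.14 psi/ft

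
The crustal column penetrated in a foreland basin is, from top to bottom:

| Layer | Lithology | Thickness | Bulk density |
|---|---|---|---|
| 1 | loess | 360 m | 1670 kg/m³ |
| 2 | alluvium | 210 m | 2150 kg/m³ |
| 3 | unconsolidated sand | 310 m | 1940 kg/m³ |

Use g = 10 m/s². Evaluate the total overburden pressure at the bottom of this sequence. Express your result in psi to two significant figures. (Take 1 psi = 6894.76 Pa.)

loess: 1670 kg/m³ × 10 m/s² × 360 m = 6.012×10^6 Pa = 872.0 psi
alluvium: 2150 kg/m³ × 10 m/s² × 210 m = 4.515×10^6 Pa = 654.8 psi
unconsolidated sand: 1940 kg/m³ × 10 m/s² × 310 m = 6.014×10^6 Pa = 872.3 psi
Total = 872.0 + 654.8 + 872.3 = 2399.1 psi

2400 psi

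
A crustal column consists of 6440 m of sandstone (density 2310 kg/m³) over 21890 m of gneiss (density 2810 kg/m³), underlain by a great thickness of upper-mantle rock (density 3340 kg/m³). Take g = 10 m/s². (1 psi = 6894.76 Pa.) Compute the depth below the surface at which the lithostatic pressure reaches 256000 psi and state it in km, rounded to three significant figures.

58.3 km

Pressure at base of upper layers: 2310×10×6440 + 2810×10×21890 = 7.639×10^8 Pa = 1.108×10^5 psi
Remaining pressure to be supplied by upper-mantle rock: 1.765×10^9 − 7.639×10^8 = 1.001×10^9 Pa
Additional depth in upper-mantle rock = 1.001×10^9 Pa / (3340 kg/m³ × 10 m/s²) = 29976 m
Total depth = 28330 m + 29976 m = 58306 m
= 58.306 km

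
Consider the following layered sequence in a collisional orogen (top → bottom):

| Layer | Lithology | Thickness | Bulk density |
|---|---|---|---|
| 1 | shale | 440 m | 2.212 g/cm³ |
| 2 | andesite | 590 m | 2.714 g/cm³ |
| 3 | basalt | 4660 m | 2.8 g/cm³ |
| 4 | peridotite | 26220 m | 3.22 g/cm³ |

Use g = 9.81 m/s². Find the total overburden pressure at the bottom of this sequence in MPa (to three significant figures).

981 MPa

shale: 2212 kg/m³ × 9.81 m/s² × 440 m = 9.548×10^6 Pa = 9.548 MPa
andesite: 2714 kg/m³ × 9.81 m/s² × 590 m = 1.571×10^7 Pa = 15.71 MPa
basalt: 2800 kg/m³ × 9.81 m/s² × 4660 m = 1.280×10^8 Pa = 128.0 MPa
peridotite: 3220 kg/m³ × 9.81 m/s² × 26220 m = 8.282×10^8 Pa = 828.2 MPa
Total = 9.548 + 15.71 + 128.0 + 828.2 = 981.50 MPa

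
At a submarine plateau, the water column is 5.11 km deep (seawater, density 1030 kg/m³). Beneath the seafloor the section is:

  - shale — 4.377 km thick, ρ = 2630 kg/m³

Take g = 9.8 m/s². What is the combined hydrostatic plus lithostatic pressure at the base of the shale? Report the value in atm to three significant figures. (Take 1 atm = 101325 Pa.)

1620 atm

seawater: 1030 kg/m³ × 9.8 m/s² × 5110 m = 5.158×10^7 Pa = 509.1 atm
shale: 2630 kg/m³ × 9.8 m/s² × 4377 m = 1.128×10^8 Pa = 1113 atm
Total = 509.1 + 1113 = 1622.4 atm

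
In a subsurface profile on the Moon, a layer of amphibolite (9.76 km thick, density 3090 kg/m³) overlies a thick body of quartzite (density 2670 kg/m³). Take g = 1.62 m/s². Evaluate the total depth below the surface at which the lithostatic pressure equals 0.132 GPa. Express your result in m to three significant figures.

Pressure at base of upper layers: 3090×1.62×9760 = 4.886×10^7 Pa = 0.04886 GPa
Remaining pressure to be supplied by quartzite: 1.320×10^8 − 4.886×10^7 = 8.314×10^7 Pa
Additional depth in quartzite = 8.314×10^7 Pa / (2670 kg/m³ × 1.62 m/s²) = 19222 m
Total depth = 9760 m + 19222 m = 28982 m

29000 m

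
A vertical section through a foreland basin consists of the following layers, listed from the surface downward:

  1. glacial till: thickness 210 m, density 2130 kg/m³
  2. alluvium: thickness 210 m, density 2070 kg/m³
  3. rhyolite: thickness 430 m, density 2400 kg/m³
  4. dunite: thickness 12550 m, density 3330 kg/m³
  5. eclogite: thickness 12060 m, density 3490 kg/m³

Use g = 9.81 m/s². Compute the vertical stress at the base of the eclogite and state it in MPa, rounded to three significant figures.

glacial till: 2130 kg/m³ × 9.81 m/s² × 210 m = 4.388×10^6 Pa = 4.388 MPa
alluvium: 2070 kg/m³ × 9.81 m/s² × 210 m = 4.264×10^6 Pa = 4.264 MPa
rhyolite: 2400 kg/m³ × 9.81 m/s² × 430 m = 1.012×10^7 Pa = 10.12 MPa
dunite: 3330 kg/m³ × 9.81 m/s² × 12550 m = 4.100×10^8 Pa = 410.0 MPa
eclogite: 3490 kg/m³ × 9.81 m/s² × 12060 m = 4.129×10^8 Pa = 412.9 MPa
Total = 4.388 + 4.264 + 10.12 + 410.0 + 412.9 = 841.65 MPa

842 MPa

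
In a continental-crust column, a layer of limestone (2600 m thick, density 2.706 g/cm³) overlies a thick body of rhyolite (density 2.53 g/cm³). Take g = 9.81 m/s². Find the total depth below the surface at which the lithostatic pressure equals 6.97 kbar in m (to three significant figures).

Pressure at base of upper layers: 2706×9.81×2600 = 6.902×10^7 Pa = 0.6902 kbar
Remaining pressure to be supplied by rhyolite: 6.970×10^8 − 6.902×10^7 = 6.280×10^8 Pa
Additional depth in rhyolite = 6.280×10^8 Pa / (2530 kg/m³ × 9.81 m/s²) = 25302 m
Total depth = 2600 m + 25302 m = 27902 m

27900 m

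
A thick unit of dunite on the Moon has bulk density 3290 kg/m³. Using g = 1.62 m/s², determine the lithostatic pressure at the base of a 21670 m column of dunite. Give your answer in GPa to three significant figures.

0.115 GPa

dunite: 3290 kg/m³ × 1.62 m/s² × 21670 m = 1.155×10^8 Pa = 0.1155 GPa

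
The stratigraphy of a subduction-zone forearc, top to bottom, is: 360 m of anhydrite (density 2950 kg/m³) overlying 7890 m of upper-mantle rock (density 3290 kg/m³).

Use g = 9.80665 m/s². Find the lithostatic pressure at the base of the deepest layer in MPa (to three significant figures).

anhydrite: 2950 kg/m³ × 9.80665 m/s² × 360 m = 1.041×10^7 Pa = 10.41 MPa
upper-mantle rock: 3290 kg/m³ × 9.80665 m/s² × 7890 m = 2.546×10^8 Pa = 254.6 MPa
Total = 10.41 + 254.6 = 264.98 MPa

265 MPa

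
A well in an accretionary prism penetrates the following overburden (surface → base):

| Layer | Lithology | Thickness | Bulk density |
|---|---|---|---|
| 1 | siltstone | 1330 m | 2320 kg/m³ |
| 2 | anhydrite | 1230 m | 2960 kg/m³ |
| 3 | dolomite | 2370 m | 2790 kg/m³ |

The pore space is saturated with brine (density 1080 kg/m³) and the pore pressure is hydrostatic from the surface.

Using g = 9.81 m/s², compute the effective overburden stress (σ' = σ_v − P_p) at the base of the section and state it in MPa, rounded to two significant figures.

Overburden (lithostatic) stress σ_v:
siltstone: 2320 kg/m³ × 9.81 m/s² × 1330 m = 3.027×10^7 Pa = 30.27 MPa
anhydrite: 2960 kg/m³ × 9.81 m/s² × 1230 m = 3.572×10^7 Pa = 35.72 MPa
dolomite: 2790 kg/m³ × 9.81 m/s² × 2370 m = 6.487×10^7 Pa = 64.87 MPa
Total = 30.27 + 35.72 + 64.87 = 130.85 MPa
Pore pressure P_p = 1080 kg/m³ × 9.81 m/s² × 4930 m = 5.223×10^7 Pa = 52.23 MPa
Effective stress σ' = σ_v − P_p = 130.9 − 52.23 = 78.620 MPa

79 MPa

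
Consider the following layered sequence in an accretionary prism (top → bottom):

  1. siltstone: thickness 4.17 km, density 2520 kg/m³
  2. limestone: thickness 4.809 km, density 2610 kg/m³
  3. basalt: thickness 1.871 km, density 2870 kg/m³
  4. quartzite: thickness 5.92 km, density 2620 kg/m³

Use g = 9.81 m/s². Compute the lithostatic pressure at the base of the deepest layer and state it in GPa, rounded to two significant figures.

siltstone: 2520 kg/m³ × 9.81 m/s² × 4170 m = 1.031×10^8 Pa = 0.1031 GPa
limestone: 2610 kg/m³ × 9.81 m/s² × 4809 m = 1.231×10^8 Pa = 0.1231 GPa
basalt: 2870 kg/m³ × 9.81 m/s² × 1871 m = 5.268×10^7 Pa = 0.05268 GPa
quartzite: 2620 kg/m³ × 9.81 m/s² × 5920 m = 1.522×10^8 Pa = 0.1522 GPa
Total = 0.1031 + 0.1231 + 0.05268 + 0.1522 = 0.43105 GPa

0.43 GPa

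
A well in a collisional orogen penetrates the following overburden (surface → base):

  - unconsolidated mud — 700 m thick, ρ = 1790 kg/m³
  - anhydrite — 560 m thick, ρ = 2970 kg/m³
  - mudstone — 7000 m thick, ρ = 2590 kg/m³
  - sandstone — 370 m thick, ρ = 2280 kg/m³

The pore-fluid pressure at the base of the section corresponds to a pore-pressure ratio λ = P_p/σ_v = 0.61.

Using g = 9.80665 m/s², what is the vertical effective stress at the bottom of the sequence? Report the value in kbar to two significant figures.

Overburden (lithostatic) stress σ_v:
unconsolidated mud: 1790 kg/m³ × 9.80665 m/s² × 700 m = 1.229×10^7 Pa = 12.29 MPa
anhydrite: 2970 kg/m³ × 9.80665 m/s² × 560 m = 1.631×10^7 Pa = 16.31 MPa
mudstone: 2590 kg/m³ × 9.80665 m/s² × 7000 m = 1.778×10^8 Pa = 177.8 MPa
sandstone: 2280 kg/m³ × 9.80665 m/s² × 370 m = 8.273×10^6 Pa = 8.273 MPa
Total = 12.29 + 16.31 + 177.8 + 8.273 = 214.67 MPa
Pore pressure P_p = λ·σ_v = 0.61 × 214.7 MPa = 130.9 MPa
Effective stress σ' = σ_v − P_p = 214.7 − 130.9 = 83.720 MPa = 0.83720 kbar

0.84 kbar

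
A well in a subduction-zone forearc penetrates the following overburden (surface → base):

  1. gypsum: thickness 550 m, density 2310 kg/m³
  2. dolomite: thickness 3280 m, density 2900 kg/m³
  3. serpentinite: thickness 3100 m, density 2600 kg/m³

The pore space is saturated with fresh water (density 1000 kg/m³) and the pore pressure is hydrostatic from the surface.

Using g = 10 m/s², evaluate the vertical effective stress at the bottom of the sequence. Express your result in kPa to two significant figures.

120000 kPa

Overburden (lithostatic) stress σ_v:
gypsum: 2310 kg/m³ × 10 m/s² × 550 m = 1.270×10^7 Pa = 12.71 MPa
dolomite: 2900 kg/m³ × 10 m/s² × 3280 m = 9.512×10^7 Pa = 95.12 MPa
serpentinite: 2600 kg/m³ × 10 m/s² × 3100 m = 8.060×10^7 Pa = 80.60 MPa
Total = 12.71 + 95.12 + 80.60 = 188.43 MPa
Pore pressure P_p = 1000 kg/m³ × 10 m/s² × 6930 m = 6.930×10^7 Pa = 69.30 MPa
Effective stress σ' = σ_v − P_p = 188.4 − 69.30 = 119.12 MPa = 1.1912×10^5 kPa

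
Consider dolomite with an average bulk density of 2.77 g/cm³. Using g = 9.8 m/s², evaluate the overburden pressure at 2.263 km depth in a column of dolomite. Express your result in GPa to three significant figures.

0.0614 GPa

dolomite: 2770 kg/m³ × 9.8 m/s² × 2263 m = 6.143×10^7 Pa = 0.06143 GPa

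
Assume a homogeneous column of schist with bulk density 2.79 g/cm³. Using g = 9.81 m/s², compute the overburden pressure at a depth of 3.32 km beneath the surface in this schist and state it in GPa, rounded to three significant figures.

0.0909 GPa

schist: 2790 kg/m³ × 9.81 m/s² × 3320 m = 9.087×10^7 Pa = 0.09087 GPa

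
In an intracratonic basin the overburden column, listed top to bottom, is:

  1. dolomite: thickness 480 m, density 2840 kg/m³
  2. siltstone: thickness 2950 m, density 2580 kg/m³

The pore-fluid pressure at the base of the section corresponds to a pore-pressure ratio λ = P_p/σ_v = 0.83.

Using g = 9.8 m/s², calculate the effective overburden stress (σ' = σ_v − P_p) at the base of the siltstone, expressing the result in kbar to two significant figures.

Overburden (lithostatic) stress σ_v:
dolomite: 2840 kg/m³ × 9.8 m/s² × 480 m = 1.336×10^7 Pa = 13.36 MPa
siltstone: 2580 kg/m³ × 9.8 m/s² × 2950 m = 7.459×10^7 Pa = 74.59 MPa
Total = 13.36 + 74.59 = 87.947 MPa
Pore pressure P_p = λ·σ_v = 0.83 × 87.95 MPa = 73.00 MPa
Effective stress σ' = σ_v − P_p = 87.95 − 73.00 = 14.951 MPa = 0.14951 kbar

0.15 kbar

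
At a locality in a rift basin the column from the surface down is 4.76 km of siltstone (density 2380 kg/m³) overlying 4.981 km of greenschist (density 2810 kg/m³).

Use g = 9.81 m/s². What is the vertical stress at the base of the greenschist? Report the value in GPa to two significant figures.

siltstone: 2380 kg/m³ × 9.81 m/s² × 4760 m = 1.111×10^8 Pa = 0.1111 GPa
greenschist: 2810 kg/m³ × 9.81 m/s² × 4981 m = 1.373×10^8 Pa = 0.1373 GPa
Total = 0.1111 + 0.1373 = 0.24844 GPa

0.25 GPa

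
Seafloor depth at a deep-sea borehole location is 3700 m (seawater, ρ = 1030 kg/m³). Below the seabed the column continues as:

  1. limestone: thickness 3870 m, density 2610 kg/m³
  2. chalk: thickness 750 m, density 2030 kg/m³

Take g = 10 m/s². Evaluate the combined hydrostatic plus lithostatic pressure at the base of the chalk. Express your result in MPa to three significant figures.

154 MPa

seawater: 1030 kg/m³ × 10 m/s² × 3700 m = 3.811×10^7 Pa = 38.11 MPa
limestone: 2610 kg/m³ × 10 m/s² × 3870 m = 1.010×10^8 Pa = 101.0 MPa
chalk: 2030 kg/m³ × 10 m/s² × 750 m = 1.522×10^7 Pa = 15.22 MPa
Total = 38.11 + 101.0 + 15.22 = 154.34 MPa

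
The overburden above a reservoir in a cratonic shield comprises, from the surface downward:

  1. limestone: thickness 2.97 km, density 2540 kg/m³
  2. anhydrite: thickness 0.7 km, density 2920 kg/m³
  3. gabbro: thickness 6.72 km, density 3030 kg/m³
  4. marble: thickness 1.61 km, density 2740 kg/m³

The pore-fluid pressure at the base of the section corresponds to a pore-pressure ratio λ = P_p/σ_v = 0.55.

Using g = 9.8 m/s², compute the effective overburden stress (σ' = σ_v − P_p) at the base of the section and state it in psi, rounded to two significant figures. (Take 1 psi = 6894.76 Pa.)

22000 psi

Overburden (lithostatic) stress σ_v:
limestone: 2540 kg/m³ × 9.8 m/s² × 2970 m = 7.393×10^7 Pa = 73.93 MPa
anhydrite: 2920 kg/m³ × 9.8 m/s² × 700 m = 2.003×10^7 Pa = 20.03 MPa
gabbro: 3030 kg/m³ × 9.8 m/s² × 6720 m = 1.995×10^8 Pa = 199.5 MPa
marble: 2740 kg/m³ × 9.8 m/s² × 1610 m = 4.323×10^7 Pa = 43.23 MPa
Total = 73.93 + 20.03 + 199.5 + 43.23 = 336.74 MPa
Pore pressure P_p = λ·σ_v = 0.55 × 336.7 MPa = 185.2 MPa
Effective stress σ' = σ_v − P_p = 336.7 − 185.2 = 151.53 MPa = 21978 psi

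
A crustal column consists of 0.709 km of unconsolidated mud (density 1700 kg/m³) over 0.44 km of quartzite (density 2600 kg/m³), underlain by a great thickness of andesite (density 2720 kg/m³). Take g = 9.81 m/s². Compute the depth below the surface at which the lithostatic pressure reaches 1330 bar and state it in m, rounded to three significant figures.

5270 m

Pressure at base of upper layers: 1700×9.81×709 + 2600×9.81×440 = 2.305×10^7 Pa = 230.5 bar
Remaining pressure to be supplied by andesite: 1.330×10^8 − 2.305×10^7 = 1.100×10^8 Pa
Additional depth in andesite = 1.100×10^8 Pa / (2720 kg/m³ × 9.81 m/s²) = 4120.7 m
Total depth = 1149 m + 4120.7 m = 5269.7 m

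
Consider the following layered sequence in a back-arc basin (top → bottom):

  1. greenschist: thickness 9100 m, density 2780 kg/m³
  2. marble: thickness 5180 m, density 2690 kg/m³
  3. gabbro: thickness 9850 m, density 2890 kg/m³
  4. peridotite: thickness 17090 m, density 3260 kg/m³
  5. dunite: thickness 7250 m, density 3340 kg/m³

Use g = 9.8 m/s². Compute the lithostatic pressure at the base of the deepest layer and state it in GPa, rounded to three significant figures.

1.45 GPa

greenschist: 2780 kg/m³ × 9.8 m/s² × 9100 m = 2.479×10^8 Pa = 0.2479 GPa
marble: 2690 kg/m³ × 9.8 m/s² × 5180 m = 1.366×10^8 Pa = 0.1366 GPa
gabbro: 2890 kg/m³ × 9.8 m/s² × 9850 m = 2.790×10^8 Pa = 0.2790 GPa
peridotite: 3260 kg/m³ × 9.8 m/s² × 17090 m = 5.460×10^8 Pa = 0.5460 GPa
dunite: 3340 kg/m³ × 9.8 m/s² × 7250 m = 2.373×10^8 Pa = 0.2373 GPa
Total = 0.2479 + 0.1366 + 0.2790 + 0.5460 + 0.2373 = 1.4467 GPa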